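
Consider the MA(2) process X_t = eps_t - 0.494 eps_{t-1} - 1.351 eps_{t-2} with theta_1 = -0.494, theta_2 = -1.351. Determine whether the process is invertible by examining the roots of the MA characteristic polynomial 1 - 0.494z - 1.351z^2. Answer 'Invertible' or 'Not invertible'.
\text{Not invertible}

The MA(q) characteristic polynomial is P(z) = 1 - 0.494z - 1.351z^2.
Invertibility requires all roots to lie outside the unit circle, i.e. |z| > 1 for every root.
Set 1 + (-0.494) z + (-1.351) z^2 = 0, i.e. a z^2 + b z + c = 0 with a = -1.351, b = -0.494, c = 1.
Discriminant D = b^2 - 4ac = (-0.494)^2 - 4*(-1.351)*1 = 0.244036 - (-5.404) = 5.648036.
D >= 0, so the roots are real: z = (-b +/- sqrt(D)) / (2a) = (0.494 +/- 2.37656) / (-2.702).
  z_1 = (0.494 + 2.37656) / (-2.702) = -1.0624,   |z_1| = 1.0624.
  z_2 = (0.494 - 2.37656) / (-2.702) = 0.6967,   |z_2| = 0.6967.
Moduli of all roots: 1.0624, 0.6967.
All moduli strictly greater than 1? No.
Verdict: Not invertible.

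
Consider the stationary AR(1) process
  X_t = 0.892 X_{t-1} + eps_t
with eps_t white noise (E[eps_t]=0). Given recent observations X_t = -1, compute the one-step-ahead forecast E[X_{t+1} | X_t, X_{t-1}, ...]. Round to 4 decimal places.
E[X_{t+1} \mid \mathcal F_t] = -0.8920

For an AR(p) model X_t = c + sum_i phi_i X_{t-i} + eps_t, the
one-step-ahead conditional mean is
  E[X_{t+1} | X_t, ...] = c + sum_i phi_i X_{t+1-i}.
Substitute known values:
  E[X_{t+1} | ...] = (0.892) * (-1)
                   = -0.8920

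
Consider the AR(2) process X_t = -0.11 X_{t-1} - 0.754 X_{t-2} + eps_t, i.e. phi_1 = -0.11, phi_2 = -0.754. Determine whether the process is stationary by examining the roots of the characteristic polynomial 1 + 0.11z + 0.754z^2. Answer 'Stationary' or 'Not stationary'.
\text{Stationary}

The AR(p) characteristic polynomial is P(z) = 1 + 0.11z + 0.754z^2.
Stationarity requires all roots to lie outside the unit circle, i.e. |z| > 1 for every root.
Set 1 + (0.11) z + (0.754) z^2 = 0, i.e. a z^2 + b z + c = 0 with a = 0.754, b = 0.11, c = 1.
Discriminant D = b^2 - 4ac = (0.11)^2 - 4*(0.754)*1 = 0.0121 - (3.016) = -3.0039.
D < 0, so the roots are the complex-conjugate pair z = (-b +/- i sqrt(-D)) / (2a) = -0.0729 +/- 1.1493i.
For a conjugate pair |z|^2 = z * conj(z) = (product of roots) = c/a = 1/(0.754) = 1.32626, so |z| = sqrt(1.32626) = 1.1516 for both roots.
Moduli of all roots: 1.1516, 1.1516.
All moduli strictly greater than 1? Yes.
Verdict: Stationary.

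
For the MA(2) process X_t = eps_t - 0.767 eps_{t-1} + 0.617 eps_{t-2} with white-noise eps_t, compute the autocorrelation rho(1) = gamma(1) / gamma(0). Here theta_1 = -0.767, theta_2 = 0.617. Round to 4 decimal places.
\rho(1) = -0.6299

For an MA(q) process with theta_0 = 1, the autocovariance is
  gamma(k) = sigma^2 * sum_{i=0..q-k} theta_i * theta_{i+k},
and rho(k) = gamma(k) / gamma(0). Sigma^2 cancels.
  numerator   = (1)*(-0.767) + (-0.767)*(0.617) = -1.240239.
  denominator = (1)^2 + (-0.767)^2 + (0.617)^2 = 1.968978.
  rho(1) = -1.240239 / 1.968978 = -0.6299.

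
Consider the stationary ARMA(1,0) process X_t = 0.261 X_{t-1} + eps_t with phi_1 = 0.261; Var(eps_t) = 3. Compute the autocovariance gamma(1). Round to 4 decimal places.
\gamma(1) = 0.8402

Multiply the model equation by X_{t-k} and take expectations. With theta_0 = psi_0 = 1 and psi_j the MA(infinity) weights, this gives
  gamma(k) - sum_i phi_i gamma(k-i) = c_k,
  c_k = sigma^2 * sum_{j=k..q} theta_j psi_{j-k}   (c_k = 0 for k > q),
using gamma(-m) = gamma(m).
Pure AR (q = 0): c_0 = sigma^2 = 3, c_k = 0 for k >= 1.
Equations for k = 0 and k = 1 (AR order 1):
  gamma(0) = phi_1 gamma(1) + c_0
  gamma(1) = phi_1 gamma(0) + c_1
Substituting the second into the first: gamma(0) (1 - phi_1^2) = c_0 + phi_1 c_1, so
  gamma(0) = c_0 / (1 - phi_1^2) = 3 / (1 - (0.261)^2) = 3 / 0.931879 = 3.219302.
  gamma(1) = phi_1 gamma(0) = (0.261)(3.219302) = 0.840238.
Therefore gamma(1) = 0.8402 (to 4 decimal places).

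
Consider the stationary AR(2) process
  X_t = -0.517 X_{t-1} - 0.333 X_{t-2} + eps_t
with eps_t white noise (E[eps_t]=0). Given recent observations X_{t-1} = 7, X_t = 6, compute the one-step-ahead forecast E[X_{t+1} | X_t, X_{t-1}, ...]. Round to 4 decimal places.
E[X_{t+1} \mid \mathcal F_t] = -5.4330

For an AR(p) model X_t = c + sum_i phi_i X_{t-i} + eps_t, the
one-step-ahead conditional mean is
  E[X_{t+1} | X_t, ...] = c + sum_i phi_i X_{t+1-i}.
Substitute known values:
  E[X_{t+1} | ...] = (-0.517) * (6) + (-0.333) * (7)
                   = -5.4330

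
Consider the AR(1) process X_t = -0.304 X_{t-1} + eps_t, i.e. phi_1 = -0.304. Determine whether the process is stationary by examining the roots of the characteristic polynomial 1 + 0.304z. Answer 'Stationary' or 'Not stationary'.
\text{Stationary}

The AR(p) characteristic polynomial is P(z) = 1 + 0.304z.
Stationarity requires all roots to lie outside the unit circle, i.e. |z| > 1 for every root.
This is linear in z: 1 + (0.304) z = 0  =>  z = -1/(0.304) = -3.289474,  |z| = 3.289474.
Moduli of all roots: 3.2895.
All moduli strictly greater than 1? Yes.
Verdict: Stationary.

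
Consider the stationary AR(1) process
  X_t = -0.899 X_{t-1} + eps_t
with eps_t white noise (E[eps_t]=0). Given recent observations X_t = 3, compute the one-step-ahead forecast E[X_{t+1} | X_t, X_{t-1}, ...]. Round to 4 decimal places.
E[X_{t+1} \mid \mathcal F_t] = -2.6970

For an AR(p) model X_t = c + sum_i phi_i X_{t-i} + eps_t, the
one-step-ahead conditional mean is
  E[X_{t+1} | X_t, ...] = c + sum_i phi_i X_{t+1-i}.
Substitute known values:
  E[X_{t+1} | ...] = (-0.899) * (3)
                   = -2.6970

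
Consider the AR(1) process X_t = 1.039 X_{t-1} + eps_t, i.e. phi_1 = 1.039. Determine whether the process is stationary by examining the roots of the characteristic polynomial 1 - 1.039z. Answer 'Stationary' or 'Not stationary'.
\text{Not stationary}

The AR(p) characteristic polynomial is P(z) = 1 - 1.039z.
Stationarity requires all roots to lie outside the unit circle, i.e. |z| > 1 for every root.
This is linear in z: 1 + (-1.039) z = 0  =>  z = -1/(-1.039) = 0.962464,  |z| = 0.962464.
Moduli of all roots: 0.9625.
All moduli strictly greater than 1? No.
Verdict: Not stationary.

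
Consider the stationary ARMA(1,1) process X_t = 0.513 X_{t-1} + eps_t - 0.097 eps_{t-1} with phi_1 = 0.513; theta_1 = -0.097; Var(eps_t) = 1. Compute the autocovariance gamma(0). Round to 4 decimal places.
\gamma(0) = 1.2349

Multiply the model equation by X_{t-k} and take expectations. With theta_0 = psi_0 = 1 and psi_j the MA(infinity) weights, this gives
  gamma(k) - sum_i phi_i gamma(k-i) = c_k,
  c_k = sigma^2 * sum_{j=k..q} theta_j psi_{j-k}   (c_k = 0 for k > q),
using gamma(-m) = gamma(m).
psi-weights needed (psi_j = theta_j + sum_i phi_i psi_{j-i}):
  psi_1 = theta_1 + phi_1 = -0.097 + (0.513) = 0.416
Right-hand sides:
  c_0 = sigma^2 (1 + theta_1 psi_1) = 1 * (1 + (-0.097)(0.416)) = 1 * 0.959648 = 0.959648
  c_1 = sigma^2 theta_1 = 1 * (-0.097) = -0.097
  c_2 = 0
Equations for k = 0 and k = 1 (AR order 1):
  gamma(0) = phi_1 gamma(1) + c_0
  gamma(1) = phi_1 gamma(0) + c_1
Substituting the second into the first: gamma(0) (1 - phi_1^2) = c_0 + phi_1 c_1, so
  gamma(0) = (c_0 + phi_1 c_1) / (1 - phi_1^2) = (0.959648 + (0.513)(-0.097)) / (1 - (0.513)^2) = 0.909887 / 0.736831 = 1.234865.
Therefore gamma(0) = 1.2349 (to 4 decimal places).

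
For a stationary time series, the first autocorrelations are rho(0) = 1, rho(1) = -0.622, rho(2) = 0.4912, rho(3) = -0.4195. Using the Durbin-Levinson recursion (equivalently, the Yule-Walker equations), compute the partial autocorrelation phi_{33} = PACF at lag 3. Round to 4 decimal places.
\phi_{33} = -0.1010

The PACF at lag k is phi_{kk}, the last component of the solution
to the Yule-Walker system G_k phi = r_k where
  (G_k)_{ij} = rho(|i - j|), (r_k)_i = rho(i), i,j = 1..k.
Equivalently, Durbin-Levinson gives phi_{kk} iteratively:
  phi_{11} = rho(1)
  phi_{kk} = [rho(k) - sum_{j=1..k-1} phi_{k-1,j} rho(k-j)]
            / [1 - sum_{j=1..k-1} phi_{k-1,j} rho(j)],
  phi_{k,j} = phi_{k-1,j} - phi_{kk} phi_{k-1,k-j},  j = 1..k-1.
Step k = 1:
  phi_11 = rho(1) = -0.622.
Step k = 2:
  phi_22 = [rho(2) - phi_11 rho(1)] / [1 - phi_11 rho(1)] = [0.4912 - (-0.622)(-0.622)] / [1 - (-0.622)(-0.622)]
         = 0.104316 / 0.613116 = 0.170141.
  Update: phi_21 = phi_11 - phi_22 phi_11 = -0.622 - (0.170141)(-0.622) = -0.516172.
Step k = 3:
  phi_33 = [rho(3) - phi_21 rho(2) - phi_22 rho(1)] / [1 - phi_21 rho(1) - phi_22 rho(2)]
    numerator   = -0.4195 - (-0.516172)(0.4912) - (0.170141)(-0.622) = -0.06012855
    denominator = 1 - (-0.516172)(-0.622) - (0.170141)(0.4912) = 0.5953676
  phi_33 = -0.06012855 / 0.5953676 = -0.101.
Therefore phi_{33} = -0.1010.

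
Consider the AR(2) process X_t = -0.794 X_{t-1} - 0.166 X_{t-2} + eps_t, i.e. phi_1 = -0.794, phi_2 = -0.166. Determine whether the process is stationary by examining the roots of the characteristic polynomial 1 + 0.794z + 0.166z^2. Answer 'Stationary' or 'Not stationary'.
\text{Stationary}

The AR(p) characteristic polynomial is P(z) = 1 + 0.794z + 0.166z^2.
Stationarity requires all roots to lie outside the unit circle, i.e. |z| > 1 for every root.
Set 1 + (0.794) z + (0.166) z^2 = 0, i.e. a z^2 + b z + c = 0 with a = 0.166, b = 0.794, c = 1.
Discriminant D = b^2 - 4ac = (0.794)^2 - 4*(0.166)*1 = 0.630436 - (0.664) = -0.033564.
D < 0, so the roots are the complex-conjugate pair z = (-b +/- i sqrt(-D)) / (2a) = -2.3916 +/- 0.5518i.
For a conjugate pair |z|^2 = z * conj(z) = (product of roots) = c/a = 1/(0.166) = 6.024096, so |z| = sqrt(6.024096) = 2.4544 for both roots.
Moduli of all roots: 2.4544, 2.4544.
All moduli strictly greater than 1? Yes.
Verdict: Stationary.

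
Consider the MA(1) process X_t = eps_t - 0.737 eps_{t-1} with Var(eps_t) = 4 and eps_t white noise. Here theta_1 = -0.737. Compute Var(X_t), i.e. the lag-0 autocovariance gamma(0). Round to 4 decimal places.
\gamma(0) = 6.1727

For an MA(q) process X_t = eps_t + sum_i theta_i eps_{t-i} with
Var(eps_t) = sigma^2, the variance is
  gamma(0) = sigma^2 * (1 + sum_i theta_i^2).
  sum_i theta_i^2 = (-0.737)^2 = 0.543169.
  gamma(0) = 4 * (1 + 0.543169) = 4 * 1.543169 = 6.172676, which rounds to 6.1727.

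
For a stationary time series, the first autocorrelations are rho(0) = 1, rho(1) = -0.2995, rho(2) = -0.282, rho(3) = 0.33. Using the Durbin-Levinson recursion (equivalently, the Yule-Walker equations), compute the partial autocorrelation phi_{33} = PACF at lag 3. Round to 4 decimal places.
\phi_{33} = 0.1170

The PACF at lag k is phi_{kk}, the last component of the solution
to the Yule-Walker system G_k phi = r_k where
  (G_k)_{ij} = rho(|i - j|), (r_k)_i = rho(i), i,j = 1..k.
Equivalently, Durbin-Levinson gives phi_{kk} iteratively:
  phi_{11} = rho(1)
  phi_{kk} = [rho(k) - sum_{j=1..k-1} phi_{k-1,j} rho(k-j)]
            / [1 - sum_{j=1..k-1} phi_{k-1,j} rho(j)],
  phi_{k,j} = phi_{k-1,j} - phi_{kk} phi_{k-1,k-j},  j = 1..k-1.
Step k = 1:
  phi_11 = rho(1) = -0.2995.
Step k = 2:
  phi_22 = [rho(2) - phi_11 rho(1)] / [1 - phi_11 rho(1)] = [-0.282 - (-0.2995)(-0.2995)] / [1 - (-0.2995)(-0.2995)]
         = -0.37170025 / 0.91029975 = -0.408327.
  Update: phi_21 = phi_11 - phi_22 phi_11 = -0.2995 - (-0.408327)(-0.2995) = -0.421794.
Step k = 3:
  phi_33 = [rho(3) - phi_21 rho(2) - phi_22 rho(1)] / [1 - phi_21 rho(1) - phi_22 rho(2)]
    numerator   = 0.33 - (-0.421794)(-0.282) - (-0.408327)(-0.2995) = 0.08876005
    denominator = 1 - (-0.421794)(-0.2995) - (-0.408327)(-0.282) = 0.75852439
  phi_33 = 0.08876005 / 0.75852439 = 0.117.
Therefore phi_{33} = 0.1170.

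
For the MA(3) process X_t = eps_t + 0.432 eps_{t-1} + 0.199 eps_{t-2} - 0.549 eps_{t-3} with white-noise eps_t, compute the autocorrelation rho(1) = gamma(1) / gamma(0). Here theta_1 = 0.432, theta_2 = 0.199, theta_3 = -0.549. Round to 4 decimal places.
\rho(1) = 0.2676

For an MA(q) process with theta_0 = 1, the autocovariance is
  gamma(k) = sigma^2 * sum_{i=0..q-k} theta_i * theta_{i+k},
and rho(k) = gamma(k) / gamma(0). Sigma^2 cancels.
  numerator   = (1)*(0.432) + (0.432)*(0.199) + (0.199)*(-0.549) = 0.408717.
  denominator = (1)^2 + (0.432)^2 + (0.199)^2 + (-0.549)^2 = 1.527626.
  rho(1) = 0.408717 / 1.527626 = 0.2676.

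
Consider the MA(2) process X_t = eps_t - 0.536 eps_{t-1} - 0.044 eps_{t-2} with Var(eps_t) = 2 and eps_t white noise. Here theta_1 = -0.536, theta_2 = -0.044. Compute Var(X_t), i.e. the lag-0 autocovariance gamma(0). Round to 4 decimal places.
\gamma(0) = 2.5785

For an MA(q) process X_t = eps_t + sum_i theta_i eps_{t-i} with
Var(eps_t) = sigma^2, the variance is
  gamma(0) = sigma^2 * (1 + sum_i theta_i^2).
  sum_i theta_i^2 = (-0.536)^2 + (-0.044)^2 = 0.287296 + 0.001936 = 0.289232.
  gamma(0) = 2 * (1 + 0.289232) = 2 * 1.289232 = 2.578464, which rounds to 2.5785.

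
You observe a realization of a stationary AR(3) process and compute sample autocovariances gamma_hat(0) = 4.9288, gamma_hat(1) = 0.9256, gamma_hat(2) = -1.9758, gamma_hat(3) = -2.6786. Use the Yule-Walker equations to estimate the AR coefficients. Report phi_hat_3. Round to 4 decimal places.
\hat\phi_{3} = -0.4550

The Yule-Walker equations for an AR(p) process read, in matrix form,
  Gamma_p phi = r_p,   with   (Gamma_p)_{ij} = gamma(|i - j|),
                       (r_p)_i = gamma(i),   i,j = 1..p.
Substitute the sample gammas (Toeplitz matrix and right-hand side of size 3):
  Gamma_p = [[4.9288, 0.9256, -1.9758], [0.9256, 4.9288, 0.9256], [-1.9758, 0.9256, 4.9288]]
  r_p     = [0.9256, -1.9758, -2.6786]
Written out (R1..R3):
  (R1) 4.9288 phi_1 + 0.9256 phi_2 - 1.9758 phi_3 = 0.9256
  (R2) 0.9256 phi_1 + 4.9288 phi_2 + 0.9256 phi_3 = -1.9758
  (R3) -1.9758 phi_1 + 0.9256 phi_2 + 4.9288 phi_3 = -2.6786
Gaussian elimination:
  R2 <- R2 - (0.9256/4.9288) R1 = R2 - (0.187794) R1:  4.754978 phi_2 + 1.296644 phi_3 = -2.149622
  R3 <- R3 - (-1.9758/4.9288) R1 = R3 - (-0.400868) R1:  1.296644 phi_2 + 4.136764 phi_3 = -2.307556
  R3 <- R3 - (1.296644/4.754978) R2 = R3 - (0.272692) R2:  3.78318 phi_3 = -1.721372
Back-substitution:
  phi_hat_3 = -1.721372 / 3.78318 = -0.455007
  phi_hat_2 = (-2.149622 - (1.296644)(-0.455007)) / 4.754978 = -0.328002
  phi_hat_1 = (0.9256 - (0.9256)(-0.328002) - (-1.9758)(-0.455007)) / 4.9288 = 0.066993
So phi_hat = [0.0670, -0.3280, -0.4550].
Therefore phi_hat_3 = -0.4550.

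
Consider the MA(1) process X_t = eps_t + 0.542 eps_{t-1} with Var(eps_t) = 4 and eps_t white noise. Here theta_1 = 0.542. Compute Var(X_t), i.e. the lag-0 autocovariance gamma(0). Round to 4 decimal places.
\gamma(0) = 5.1751

For an MA(q) process X_t = eps_t + sum_i theta_i eps_{t-i} with
Var(eps_t) = sigma^2, the variance is
  gamma(0) = sigma^2 * (1 + sum_i theta_i^2).
  sum_i theta_i^2 = (0.542)^2 = 0.293764.
  gamma(0) = 4 * (1 + 0.293764) = 4 * 1.293764 = 5.175056, which rounds to 5.1751.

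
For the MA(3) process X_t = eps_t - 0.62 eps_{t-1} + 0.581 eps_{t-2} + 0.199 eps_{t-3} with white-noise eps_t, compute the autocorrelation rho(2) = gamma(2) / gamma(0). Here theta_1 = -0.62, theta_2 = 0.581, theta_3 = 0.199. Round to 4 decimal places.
\rho(2) = 0.2598

For an MA(q) process with theta_0 = 1, the autocovariance is
  gamma(k) = sigma^2 * sum_{i=0..q-k} theta_i * theta_{i+k},
and rho(k) = gamma(k) / gamma(0). Sigma^2 cancels.
  numerator   = (1)*(0.581) + (-0.62)*(0.199) = 0.45762.
  denominator = (1)^2 + (-0.62)^2 + (0.581)^2 + (0.199)^2 = 1.761562.
  rho(2) = 0.45762 / 1.761562 = 0.2598.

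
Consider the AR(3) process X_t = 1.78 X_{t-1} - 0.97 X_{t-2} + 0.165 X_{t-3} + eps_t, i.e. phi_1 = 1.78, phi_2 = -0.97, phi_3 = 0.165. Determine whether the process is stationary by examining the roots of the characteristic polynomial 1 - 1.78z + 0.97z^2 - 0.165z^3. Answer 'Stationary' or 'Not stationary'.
\text{Stationary}

The AR(p) characteristic polynomial is P(z) = 1 - 1.78z + 0.97z^2 - 0.165z^3.
Stationarity requires all roots to lie outside the unit circle, i.e. |z| > 1 for every root.
Degree 3: look for a simple real root z0 first, then factor out (1 - z/z0) and solve the remaining quadratic.
Testing z0 = 2: P(2) = 1 + (-1.78)(2) + (0.97)(2)^2 + (-0.165)(2)^3
  = 1 + (-3.56) + (3.88) + (-1.32) = 0.  So z_0 = 2 is a root, |z_0| = 2.
Divide out the factor (1 - 0.5 z) = (1 - z/z0) (since 1/z0 = 0.5):
  P(z) = (1 - 0.5 z)(1 + (-1.28) z + (0.33) z^2)
  [check: z-coef -1.28 - (0.5) = -1.78; z^2-coef 0.33 - (0.5)(-1.28) = 0.97; z^3-coef -(0.5)(0.33) = -0.165.]
Remaining roots from the quadratic factor 1 + (-1.28) z + (0.33) z^2:
  Set 1 + (-1.28) z + (0.33) z^2 = 0, i.e. a z^2 + b z + c = 0 with a = 0.33, b = -1.28, c = 1.
  Discriminant D = b^2 - 4ac = (-1.28)^2 - 4*(0.33)*1 = 1.6384 - (1.32) = 0.3184.
  D >= 0, so the roots are real: z = (-b +/- sqrt(D)) / (2a) = (1.28 +/- 0.564269) / (0.66).
    z_1 = (1.28 + 0.564269) / (0.66) = 2.7943,   |z_1| = 2.7943.
    z_2 = (1.28 - 0.564269) / (0.66) = 1.0844,   |z_2| = 1.0844.
Moduli of all roots: 2.0000, 2.7943, 1.0844.
All moduli strictly greater than 1? Yes.
Verdict: Stationary.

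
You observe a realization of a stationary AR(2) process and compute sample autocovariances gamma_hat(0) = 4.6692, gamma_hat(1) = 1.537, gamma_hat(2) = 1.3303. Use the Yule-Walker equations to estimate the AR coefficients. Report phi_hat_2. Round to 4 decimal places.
\hat\phi_{2} = 0.1980

The Yule-Walker equations for an AR(p) process read, in matrix form,
  Gamma_p phi = r_p,   with   (Gamma_p)_{ij} = gamma(|i - j|),
                       (r_p)_i = gamma(i),   i,j = 1..p.
Substitute the sample gammas (Toeplitz matrix and right-hand side of size 2):
  Gamma_p = [[4.6692, 1.537], [1.537, 4.6692]]
  r_p     = [1.537, 1.3303]
Written out:
  4.6692 phi_1 + 1.537 phi_2 = 1.537
  1.537 phi_1 + 4.6692 phi_2 = 1.3303
Solve by Cramer's rule:
  det = gamma(0)^2 - gamma(1)^2 = (4.6692)^2 - (1.537)^2 = 21.80142864 - 2.362369 = 19.43905964
  phi_hat_1 = [gamma(1) gamma(0) - gamma(1) gamma(2)] / det = [(1.537)(4.6692) - (1.537)(1.3303)] / 19.43905964 = 5.1318893 / 19.43905964 = 0.264
  phi_hat_2 = [gamma(0) gamma(2) - gamma(1)^2] / det = [(4.6692)(1.3303) - (1.537)^2] / 19.43905964 = 3.84906776 / 19.43905964 = 0.198
So phi_hat = [0.2640, 0.1980].
Therefore phi_hat_2 = 0.1980.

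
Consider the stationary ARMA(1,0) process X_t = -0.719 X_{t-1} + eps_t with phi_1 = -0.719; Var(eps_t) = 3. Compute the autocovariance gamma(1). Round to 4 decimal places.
\gamma(1) = -4.4655

Multiply the model equation by X_{t-k} and take expectations. With theta_0 = psi_0 = 1 and psi_j the MA(infinity) weights, this gives
  gamma(k) - sum_i phi_i gamma(k-i) = c_k,
  c_k = sigma^2 * sum_{j=k..q} theta_j psi_{j-k}   (c_k = 0 for k > q),
using gamma(-m) = gamma(m).
Pure AR (q = 0): c_0 = sigma^2 = 3, c_k = 0 for k >= 1.
Equations for k = 0 and k = 1 (AR order 1):
  gamma(0) = phi_1 gamma(1) + c_0
  gamma(1) = phi_1 gamma(0) + c_1
Substituting the second into the first: gamma(0) (1 - phi_1^2) = c_0 + phi_1 c_1, so
  gamma(0) = c_0 / (1 - phi_1^2) = 3 / (1 - (-0.719)^2) = 3 / 0.483039 = 6.210679.
  gamma(1) = phi_1 gamma(0) = (-0.719)(6.210679) = -4.465478.
Therefore gamma(1) = -4.4655 (to 4 decimal places).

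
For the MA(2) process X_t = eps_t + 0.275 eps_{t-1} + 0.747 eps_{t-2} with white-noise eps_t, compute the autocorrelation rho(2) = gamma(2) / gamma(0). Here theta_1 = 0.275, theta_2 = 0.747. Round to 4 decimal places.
\rho(2) = 0.4573

For an MA(q) process with theta_0 = 1, the autocovariance is
  gamma(k) = sigma^2 * sum_{i=0..q-k} theta_i * theta_{i+k},
and rho(k) = gamma(k) / gamma(0). Sigma^2 cancels.
  numerator   = (1)*(0.747) = 0.747.
  denominator = (1)^2 + (0.275)^2 + (0.747)^2 = 1.633634.
  rho(2) = 0.747 / 1.633634 = 0.4573.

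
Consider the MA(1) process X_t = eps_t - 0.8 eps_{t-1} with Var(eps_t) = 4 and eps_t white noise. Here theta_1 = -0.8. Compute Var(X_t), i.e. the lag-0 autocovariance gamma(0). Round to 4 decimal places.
\gamma(0) = 6.5600

For an MA(q) process X_t = eps_t + sum_i theta_i eps_{t-i} with
Var(eps_t) = sigma^2, the variance is
  gamma(0) = sigma^2 * (1 + sum_i theta_i^2).
  sum_i theta_i^2 = (-0.8)^2 = 0.64.
  gamma(0) = 4 * (1 + 0.64) = 4 * 1.64 = 6.56, which rounds to 6.5600.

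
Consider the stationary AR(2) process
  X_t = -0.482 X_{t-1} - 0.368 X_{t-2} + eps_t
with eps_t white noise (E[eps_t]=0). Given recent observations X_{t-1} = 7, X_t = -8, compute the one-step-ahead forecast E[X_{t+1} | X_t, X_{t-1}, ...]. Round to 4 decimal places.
E[X_{t+1} \mid \mathcal F_t] = 1.2800

For an AR(p) model X_t = c + sum_i phi_i X_{t-i} + eps_t, the
one-step-ahead conditional mean is
  E[X_{t+1} | X_t, ...] = c + sum_i phi_i X_{t+1-i}.
Substitute known values:
  E[X_{t+1} | ...] = (-0.482) * (-8) + (-0.368) * (7)
                   = 1.2800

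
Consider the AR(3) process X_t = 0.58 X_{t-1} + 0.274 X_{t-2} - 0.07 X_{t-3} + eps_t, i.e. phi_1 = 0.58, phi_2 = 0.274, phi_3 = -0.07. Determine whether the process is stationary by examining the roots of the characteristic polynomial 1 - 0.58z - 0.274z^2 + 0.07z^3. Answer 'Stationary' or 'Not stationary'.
\text{Stationary}

The AR(p) characteristic polynomial is P(z) = 1 - 0.58z - 0.274z^2 + 0.07z^3.
Stationarity requires all roots to lie outside the unit circle, i.e. |z| > 1 for every root.
Degree 3: look for a simple real root z0 first, then factor out (1 - z/z0) and solve the remaining quadratic.
Testing z0 = 5: P(5) = 1 + (-0.58)(5) + (-0.274)(5)^2 + (0.07)(5)^3
  = 1 + (-2.9) + (-6.85) + (8.75) = 0.  So z_0 = 5 is a root, |z_0| = 5.
Divide out the factor (1 - 0.2 z) = (1 - z/z0) (since 1/z0 = 0.2):
  P(z) = (1 - 0.2 z)(1 + (-0.38) z + (-0.35) z^2)
  [check: z-coef -0.38 - (0.2) = -0.58; z^2-coef -0.35 - (0.2)(-0.38) = -0.274; z^3-coef -(0.2)(-0.35) = 0.07.]
Remaining roots from the quadratic factor 1 + (-0.38) z + (-0.35) z^2:
  Set 1 + (-0.38) z + (-0.35) z^2 = 0, i.e. a z^2 + b z + c = 0 with a = -0.35, b = -0.38, c = 1.
  Discriminant D = b^2 - 4ac = (-0.38)^2 - 4*(-0.35)*1 = 0.1444 - (-1.4) = 1.5444.
  D >= 0, so the roots are real: z = (-b +/- sqrt(D)) / (2a) = (0.38 +/- 1.242739) / (-0.7).
    z_1 = (0.38 + 1.242739) / (-0.7) = -2.3182,   |z_1| = 2.3182.
    z_2 = (0.38 - 1.242739) / (-0.7) = 1.2325,   |z_2| = 1.2325.
Moduli of all roots: 5.0000, 2.3182, 1.2325.
All moduli strictly greater than 1? Yes.
Verdict: Stationary.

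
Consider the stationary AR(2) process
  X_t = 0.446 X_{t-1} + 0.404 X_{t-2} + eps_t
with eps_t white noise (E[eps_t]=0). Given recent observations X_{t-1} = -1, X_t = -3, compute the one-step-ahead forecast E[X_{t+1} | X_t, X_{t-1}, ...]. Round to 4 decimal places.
E[X_{t+1} \mid \mathcal F_t] = -1.7420

For an AR(p) model X_t = c + sum_i phi_i X_{t-i} + eps_t, the
one-step-ahead conditional mean is
  E[X_{t+1} | X_t, ...] = c + sum_i phi_i X_{t+1-i}.
Substitute known values:
  E[X_{t+1} | ...] = (0.446) * (-3) + (0.404) * (-1)
                   = -1.7420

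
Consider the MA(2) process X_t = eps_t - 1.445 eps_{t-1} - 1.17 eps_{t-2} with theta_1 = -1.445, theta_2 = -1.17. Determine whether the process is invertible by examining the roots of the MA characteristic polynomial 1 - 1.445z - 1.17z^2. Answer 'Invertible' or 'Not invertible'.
\text{Not invertible}

The MA(q) characteristic polynomial is P(z) = 1 - 1.445z - 1.17z^2.
Invertibility requires all roots to lie outside the unit circle, i.e. |z| > 1 for every root.
Set 1 + (-1.445) z + (-1.17) z^2 = 0, i.e. a z^2 + b z + c = 0 with a = -1.17, b = -1.445, c = 1.
Discriminant D = b^2 - 4ac = (-1.445)^2 - 4*(-1.17)*1 = 2.088025 - (-4.68) = 6.768025.
D >= 0, so the roots are real: z = (-b +/- sqrt(D)) / (2a) = (1.445 +/- 2.601543) / (-2.34).
  z_1 = (1.445 + 2.601543) / (-2.34) = -1.7293,   |z_1| = 1.7293.
  z_2 = (1.445 - 2.601543) / (-2.34) = 0.4942,   |z_2| = 0.4942.
Moduli of all roots: 1.7293, 0.4942.
All moduli strictly greater than 1? No.
Verdict: Not invertible.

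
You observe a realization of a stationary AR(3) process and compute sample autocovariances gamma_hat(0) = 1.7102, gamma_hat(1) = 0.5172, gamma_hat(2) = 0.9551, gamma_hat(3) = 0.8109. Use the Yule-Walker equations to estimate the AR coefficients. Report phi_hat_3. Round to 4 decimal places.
\hat\phi_{3} = 0.3540

The Yule-Walker equations for an AR(p) process read, in matrix form,
  Gamma_p phi = r_p,   with   (Gamma_p)_{ij} = gamma(|i - j|),
                       (r_p)_i = gamma(i),   i,j = 1..p.
Substitute the sample gammas (Toeplitz matrix and right-hand side of size 3):
  Gamma_p = [[1.7102, 0.5172, 0.9551], [0.5172, 1.7102, 0.5172], [0.9551, 0.5172, 1.7102]]
  r_p     = [0.5172, 0.9551, 0.8109]
Written out (R1..R3):
  (R1) 1.7102 phi_1 + 0.5172 phi_2 + 0.9551 phi_3 = 0.5172
  (R2) 0.5172 phi_1 + 1.7102 phi_2 + 0.5172 phi_3 = 0.9551
  (R3) 0.9551 phi_1 + 0.5172 phi_2 + 1.7102 phi_3 = 0.8109
Gaussian elimination:
  R2 <- R2 - (0.5172/1.7102) R1 = R2 - (0.302421) R1:  1.553788 phi_2 + 0.228358 phi_3 = 0.798688
  R3 <- R3 - (0.9551/1.7102) R1 = R3 - (0.558473) R1:  0.228358 phi_2 + 1.176803 phi_3 = 0.522058
  R3 <- R3 - (0.228358/1.553788) R2 = R3 - (0.146969) R2:  1.143241 phi_3 = 0.404676
Back-substitution:
  phi_hat_3 = 0.404676 / 1.143241 = 0.353972
  phi_hat_2 = (0.798688 - (0.228358)(0.353972)) / 1.553788 = 0.462004
  phi_hat_1 = (0.5172 - (0.5172)(0.462004) - (0.9551)(0.353972)) / 1.7102 = -0.034983
So phi_hat = [-0.0350, 0.4620, 0.3540].
Therefore phi_hat_3 = 0.3540.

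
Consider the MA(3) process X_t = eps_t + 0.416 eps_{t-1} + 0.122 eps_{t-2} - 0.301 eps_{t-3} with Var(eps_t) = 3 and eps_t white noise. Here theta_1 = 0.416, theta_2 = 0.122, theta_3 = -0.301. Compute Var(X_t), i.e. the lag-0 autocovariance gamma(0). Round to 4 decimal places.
\gamma(0) = 3.8356

For an MA(q) process X_t = eps_t + sum_i theta_i eps_{t-i} with
Var(eps_t) = sigma^2, the variance is
  gamma(0) = sigma^2 * (1 + sum_i theta_i^2).
  sum_i theta_i^2 = (0.416)^2 + (0.122)^2 + (-0.301)^2 = 0.173056 + 0.014884 + 0.090601 = 0.278541.
  gamma(0) = 3 * (1 + 0.278541) = 3 * 1.278541 = 3.835623, which rounds to 3.8356.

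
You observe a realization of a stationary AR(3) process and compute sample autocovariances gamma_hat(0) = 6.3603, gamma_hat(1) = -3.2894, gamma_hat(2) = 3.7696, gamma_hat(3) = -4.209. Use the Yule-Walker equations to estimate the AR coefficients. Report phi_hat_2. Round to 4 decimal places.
\hat\phi_{2} = 0.3160

The Yule-Walker equations for an AR(p) process read, in matrix form,
  Gamma_p phi = r_p,   with   (Gamma_p)_{ij} = gamma(|i - j|),
                       (r_p)_i = gamma(i),   i,j = 1..p.
Substitute the sample gammas (Toeplitz matrix and right-hand side of size 3):
  Gamma_p = [[6.3603, -3.2894, 3.7696], [-3.2894, 6.3603, -3.2894], [3.7696, -3.2894, 6.3603]]
  r_p     = [-3.2894, 3.7696, -4.209]
Written out (R1..R3):
  (R1) 6.3603 phi_1 - 3.2894 phi_2 + 3.7696 phi_3 = -3.2894
  (R2) -3.2894 phi_1 + 6.3603 phi_2 - 3.2894 phi_3 = 3.7696
  (R3) 3.7696 phi_1 - 3.2894 phi_2 + 6.3603 phi_3 = -4.209
Gaussian elimination:
  R2 <- R2 - (-3.2894/6.3603) R1 = R2 - (-0.517177) R1:  4.659098 phi_2 - 1.33985 phi_3 = 2.068398
  R3 <- R3 - (3.7696/6.3603) R1 = R3 - (0.592676) R1:  -1.33985 phi_2 + 4.126147 phi_3 = -2.25945
  R3 <- R3 - (-1.33985/4.659098) R2 = R3 - (-0.287577) R2:  3.740837 phi_3 = -1.664626
Back-substitution:
  phi_hat_3 = -1.664626 / 3.740837 = -0.444988
  phi_hat_2 = (2.068398 - (-1.33985)(-0.444988)) / 4.659098 = 0.31598
  phi_hat_1 = (-3.2894 - (-3.2894)(0.31598) - (3.7696)(-0.444988)) / 6.3603 = -0.090026
So phi_hat = [-0.0900, 0.3160, -0.4450].
Therefore phi_hat_2 = 0.3160.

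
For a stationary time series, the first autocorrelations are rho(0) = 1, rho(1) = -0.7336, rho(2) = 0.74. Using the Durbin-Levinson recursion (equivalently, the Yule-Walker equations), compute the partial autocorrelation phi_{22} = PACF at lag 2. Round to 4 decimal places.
\phi_{22} = 0.4370

The PACF at lag k is phi_{kk}, the last component of the solution
to the Yule-Walker system G_k phi = r_k where
  (G_k)_{ij} = rho(|i - j|), (r_k)_i = rho(i), i,j = 1..k.
Equivalently, Durbin-Levinson gives phi_{kk} iteratively:
  phi_{11} = rho(1)
  phi_{kk} = [rho(k) - sum_{j=1..k-1} phi_{k-1,j} rho(k-j)]
            / [1 - sum_{j=1..k-1} phi_{k-1,j} rho(j)],
  phi_{k,j} = phi_{k-1,j} - phi_{kk} phi_{k-1,k-j},  j = 1..k-1.
Step k = 1:
  phi_11 = rho(1) = -0.7336.
Step k = 2:
  phi_22 = [rho(2) - phi_11 rho(1)] / [1 - phi_11 rho(1)] = [0.74 - (-0.7336)(-0.7336)] / [1 - (-0.7336)(-0.7336)]
         = 0.20183104 / 0.46183104 = 0.437.
Therefore phi_{22} = 0.4370.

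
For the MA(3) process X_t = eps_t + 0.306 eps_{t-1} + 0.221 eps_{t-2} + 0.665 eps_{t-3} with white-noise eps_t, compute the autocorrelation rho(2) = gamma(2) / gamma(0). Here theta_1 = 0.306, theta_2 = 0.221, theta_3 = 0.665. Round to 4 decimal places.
\rho(2) = 0.2679

For an MA(q) process with theta_0 = 1, the autocovariance is
  gamma(k) = sigma^2 * sum_{i=0..q-k} theta_i * theta_{i+k},
and rho(k) = gamma(k) / gamma(0). Sigma^2 cancels.
  numerator   = (1)*(0.221) + (0.306)*(0.665) = 0.42449.
  denominator = (1)^2 + (0.306)^2 + (0.221)^2 + (0.665)^2 = 1.584702.
  rho(2) = 0.42449 / 1.584702 = 0.2679.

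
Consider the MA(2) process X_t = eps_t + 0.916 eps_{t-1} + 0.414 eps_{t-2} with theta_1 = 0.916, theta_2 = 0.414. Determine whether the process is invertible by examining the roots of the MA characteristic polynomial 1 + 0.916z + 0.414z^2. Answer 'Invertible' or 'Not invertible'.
\text{Invertible}

The MA(q) characteristic polynomial is P(z) = 1 + 0.916z + 0.414z^2.
Invertibility requires all roots to lie outside the unit circle, i.e. |z| > 1 for every root.
Set 1 + (0.916) z + (0.414) z^2 = 0, i.e. a z^2 + b z + c = 0 with a = 0.414, b = 0.916, c = 1.
Discriminant D = b^2 - 4ac = (0.916)^2 - 4*(0.414)*1 = 0.839056 - (1.656) = -0.816944.
D < 0, so the roots are the complex-conjugate pair z = (-b +/- i sqrt(-D)) / (2a) = -1.1063 +/- 1.0916i.
For a conjugate pair |z|^2 = z * conj(z) = (product of roots) = c/a = 1/(0.414) = 2.415459, so |z| = sqrt(2.415459) = 1.5542 for both roots.
Moduli of all roots: 1.5542, 1.5542.
All moduli strictly greater than 1? Yes.
Verdict: Invertible.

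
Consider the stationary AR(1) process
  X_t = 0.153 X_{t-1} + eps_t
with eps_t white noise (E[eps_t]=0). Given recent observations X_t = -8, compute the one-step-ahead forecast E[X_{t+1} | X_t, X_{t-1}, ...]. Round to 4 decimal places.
E[X_{t+1} \mid \mathcal F_t] = -1.2240

For an AR(p) model X_t = c + sum_i phi_i X_{t-i} + eps_t, the
one-step-ahead conditional mean is
  E[X_{t+1} | X_t, ...] = c + sum_i phi_i X_{t+1-i}.
Substitute known values:
  E[X_{t+1} | ...] = (0.153) * (-8)
                   = -1.2240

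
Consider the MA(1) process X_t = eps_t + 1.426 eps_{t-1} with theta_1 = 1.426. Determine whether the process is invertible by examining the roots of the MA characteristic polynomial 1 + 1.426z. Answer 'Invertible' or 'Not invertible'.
\text{Not invertible}

The MA(q) characteristic polynomial is P(z) = 1 + 1.426z.
Invertibility requires all roots to lie outside the unit circle, i.e. |z| > 1 for every root.
This is linear in z: 1 + (1.426) z = 0  =>  z = -1/(1.426) = -0.701262,  |z| = 0.701262.
Moduli of all roots: 0.7013.
All moduli strictly greater than 1? No.
Verdict: Not invertible.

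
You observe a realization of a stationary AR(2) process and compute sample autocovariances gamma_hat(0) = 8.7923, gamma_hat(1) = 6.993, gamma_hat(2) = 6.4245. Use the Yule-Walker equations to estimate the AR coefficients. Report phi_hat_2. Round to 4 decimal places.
\hat\phi_{2} = 0.2670

The Yule-Walker equations for an AR(p) process read, in matrix form,
  Gamma_p phi = r_p,   with   (Gamma_p)_{ij} = gamma(|i - j|),
                       (r_p)_i = gamma(i),   i,j = 1..p.
Substitute the sample gammas (Toeplitz matrix and right-hand side of size 2):
  Gamma_p = [[8.7923, 6.993], [6.993, 8.7923]]
  r_p     = [6.993, 6.4245]
Written out:
  8.7923 phi_1 + 6.993 phi_2 = 6.993
  6.993 phi_1 + 8.7923 phi_2 = 6.4245
Solve by Cramer's rule:
  det = gamma(0)^2 - gamma(1)^2 = (8.7923)^2 - (6.993)^2 = 77.30453929 - 48.902049 = 28.40249029
  phi_hat_1 = [gamma(1) gamma(0) - gamma(1) gamma(2)] / det = [(6.993)(8.7923) - (6.993)(6.4245)] / 28.40249029 = 16.5580254 / 28.40249029 = 0.583
  phi_hat_2 = [gamma(0) gamma(2) - gamma(1)^2] / det = [(8.7923)(6.4245) - (6.993)^2] / 28.40249029 = 7.58408235 / 28.40249029 = 0.267
So phi_hat = [0.5830, 0.2670].
Therefore phi_hat_2 = 0.2670.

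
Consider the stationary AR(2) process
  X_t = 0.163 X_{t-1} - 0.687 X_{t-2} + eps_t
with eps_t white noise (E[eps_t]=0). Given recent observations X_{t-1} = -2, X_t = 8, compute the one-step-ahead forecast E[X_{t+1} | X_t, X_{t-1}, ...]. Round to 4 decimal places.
E[X_{t+1} \mid \mathcal F_t] = 2.6780

For an AR(p) model X_t = c + sum_i phi_i X_{t-i} + eps_t, the
one-step-ahead conditional mean is
  E[X_{t+1} | X_t, ...] = c + sum_i phi_i X_{t+1-i}.
Substitute known values:
  E[X_{t+1} | ...] = (0.163) * (8) + (-0.687) * (-2)
                   = 2.6780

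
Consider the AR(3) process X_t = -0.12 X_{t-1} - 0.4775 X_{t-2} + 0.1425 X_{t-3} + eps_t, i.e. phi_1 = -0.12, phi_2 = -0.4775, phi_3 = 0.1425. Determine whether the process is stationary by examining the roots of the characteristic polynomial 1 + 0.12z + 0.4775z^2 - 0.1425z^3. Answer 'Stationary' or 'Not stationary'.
\text{Stationary}

The AR(p) characteristic polynomial is P(z) = 1 + 0.12z + 0.4775z^2 - 0.1425z^3.
Stationarity requires all roots to lie outside the unit circle, i.e. |z| > 1 for every root.
Degree 3: look for a simple real root z0 first, then factor out (1 - z/z0) and solve the remaining quadratic.
Testing z0 = 4: P(4) = 1 + (0.12)(4) + (0.4775)(4)^2 + (-0.1425)(4)^3
  = 1 + (0.48) + (7.64) + (-9.12) = 0.  So z_0 = 4 is a root, |z_0| = 4.
Divide out the factor (1 - 0.25 z) = (1 - z/z0) (since 1/z0 = 0.25):
  P(z) = (1 - 0.25 z)(1 + (0.37) z + (0.57) z^2)
  [check: z-coef 0.37 - (0.25) = 0.12; z^2-coef 0.57 - (0.25)(0.37) = 0.4775; z^3-coef -(0.25)(0.57) = -0.1425.]
Remaining roots from the quadratic factor 1 + (0.37) z + (0.57) z^2:
  Set 1 + (0.37) z + (0.57) z^2 = 0, i.e. a z^2 + b z + c = 0 with a = 0.57, b = 0.37, c = 1.
  Discriminant D = b^2 - 4ac = (0.37)^2 - 4*(0.57)*1 = 0.1369 - (2.28) = -2.1431.
  D < 0, so the roots are the complex-conjugate pair z = (-b +/- i sqrt(-D)) / (2a) = -0.3246 +/- 1.2842i.
  For a conjugate pair |z|^2 = z * conj(z) = (product of roots) = c/a = 1/(0.57) = 1.754386, so |z| = sqrt(1.754386) = 1.3245 for both roots.
Moduli of all roots: 4.0000, 1.3245, 1.3245.
All moduli strictly greater than 1? Yes.
Verdict: Stationary.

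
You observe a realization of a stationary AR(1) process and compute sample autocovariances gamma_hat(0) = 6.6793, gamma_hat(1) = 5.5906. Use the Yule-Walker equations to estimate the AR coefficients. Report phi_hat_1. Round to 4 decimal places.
\hat\phi_{1} = 0.8370

The Yule-Walker equations for an AR(p) process read, in matrix form,
  Gamma_p phi = r_p,   with   (Gamma_p)_{ij} = gamma(|i - j|),
                       (r_p)_i = gamma(i),   i,j = 1..p.
Substitute the sample gammas (Toeplitz matrix and right-hand side of size 1):
  Gamma_p = [[6.6793]]
  r_p     = [5.5906]
With p = 1 this is the single equation gamma(0) phi_1 = gamma(1):
  phi_hat_1 = gamma(1) / gamma(0) = 5.5906 / 6.6793 = 0.8370.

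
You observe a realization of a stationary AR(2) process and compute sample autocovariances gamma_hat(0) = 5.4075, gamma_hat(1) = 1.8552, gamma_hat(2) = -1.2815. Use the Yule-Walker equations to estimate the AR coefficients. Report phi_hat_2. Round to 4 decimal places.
\hat\phi_{2} = -0.4020

The Yule-Walker equations for an AR(p) process read, in matrix form,
  Gamma_p phi = r_p,   with   (Gamma_p)_{ij} = gamma(|i - j|),
                       (r_p)_i = gamma(i),   i,j = 1..p.
Substitute the sample gammas (Toeplitz matrix and right-hand side of size 2):
  Gamma_p = [[5.4075, 1.8552], [1.8552, 5.4075]]
  r_p     = [1.8552, -1.2815]
Written out:
  5.4075 phi_1 + 1.8552 phi_2 = 1.8552
  1.8552 phi_1 + 5.4075 phi_2 = -1.2815
Solve by Cramer's rule:
  det = gamma(0)^2 - gamma(1)^2 = (5.4075)^2 - (1.8552)^2 = 29.24105625 - 3.44176704 = 25.79928921
  phi_hat_1 = [gamma(1) gamma(0) - gamma(1) gamma(2)] / det = [(1.8552)(5.4075) - (1.8552)(-1.2815)] / 25.79928921 = 12.4094328 / 25.79928921 = 0.481
  phi_hat_2 = [gamma(0) gamma(2) - gamma(1)^2] / det = [(5.4075)(-1.2815) - (1.8552)^2] / 25.79928921 = -10.37147829 / 25.79928921 = -0.402
So phi_hat = [0.4810, -0.4020].
Therefore phi_hat_2 = -0.4020.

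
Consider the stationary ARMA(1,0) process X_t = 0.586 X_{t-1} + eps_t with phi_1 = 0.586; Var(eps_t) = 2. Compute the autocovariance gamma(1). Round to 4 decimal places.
\gamma(1) = 1.7849

Multiply the model equation by X_{t-k} and take expectations. With theta_0 = psi_0 = 1 and psi_j the MA(infinity) weights, this gives
  gamma(k) - sum_i phi_i gamma(k-i) = c_k,
  c_k = sigma^2 * sum_{j=k..q} theta_j psi_{j-k}   (c_k = 0 for k > q),
using gamma(-m) = gamma(m).
Pure AR (q = 0): c_0 = sigma^2 = 2, c_k = 0 for k >= 1.
Equations for k = 0 and k = 1 (AR order 1):
  gamma(0) = phi_1 gamma(1) + c_0
  gamma(1) = phi_1 gamma(0) + c_1
Substituting the second into the first: gamma(0) (1 - phi_1^2) = c_0 + phi_1 c_1, so
  gamma(0) = c_0 / (1 - phi_1^2) = 2 / (1 - (0.586)^2) = 2 / 0.656604 = 3.045976.
  gamma(1) = phi_1 gamma(0) = (0.586)(3.045976) = 1.784942.
Therefore gamma(1) = 1.7849 (to 4 decimal places).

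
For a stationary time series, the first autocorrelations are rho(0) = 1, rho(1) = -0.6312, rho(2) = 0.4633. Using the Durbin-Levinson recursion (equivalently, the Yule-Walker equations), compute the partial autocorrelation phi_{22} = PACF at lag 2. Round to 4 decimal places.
\phi_{22} = 0.1079

The PACF at lag k is phi_{kk}, the last component of the solution
to the Yule-Walker system G_k phi = r_k where
  (G_k)_{ij} = rho(|i - j|), (r_k)_i = rho(i), i,j = 1..k.
Equivalently, Durbin-Levinson gives phi_{kk} iteratively:
  phi_{11} = rho(1)
  phi_{kk} = [rho(k) - sum_{j=1..k-1} phi_{k-1,j} rho(k-j)]
            / [1 - sum_{j=1..k-1} phi_{k-1,j} rho(j)],
  phi_{k,j} = phi_{k-1,j} - phi_{kk} phi_{k-1,k-j},  j = 1..k-1.
Step k = 1:
  phi_11 = rho(1) = -0.6312.
Step k = 2:
  phi_22 = [rho(2) - phi_11 rho(1)] / [1 - phi_11 rho(1)] = [0.4633 - (-0.6312)(-0.6312)] / [1 - (-0.6312)(-0.6312)]
         = 0.06488656 / 0.60158656 = 0.1079.
Therefore phi_{22} = 0.1079.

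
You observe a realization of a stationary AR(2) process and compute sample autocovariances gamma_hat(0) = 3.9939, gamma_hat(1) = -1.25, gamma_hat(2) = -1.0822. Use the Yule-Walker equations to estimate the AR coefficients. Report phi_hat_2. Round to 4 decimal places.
\hat\phi_{2} = -0.4090

The Yule-Walker equations for an AR(p) process read, in matrix form,
  Gamma_p phi = r_p,   with   (Gamma_p)_{ij} = gamma(|i - j|),
                       (r_p)_i = gamma(i),   i,j = 1..p.
Substitute the sample gammas (Toeplitz matrix and right-hand side of size 2):
  Gamma_p = [[3.9939, -1.25], [-1.25, 3.9939]]
  r_p     = [-1.25, -1.0822]
Written out:
  3.9939 phi_1 - 1.25 phi_2 = -1.25
  -1.25 phi_1 + 3.9939 phi_2 = -1.0822
Solve by Cramer's rule:
  det = gamma(0)^2 - gamma(1)^2 = (3.9939)^2 - (-1.25)^2 = 15.95123721 - 1.5625 = 14.38873721
  phi_hat_1 = [gamma(1) gamma(0) - gamma(1) gamma(2)] / det = [(-1.25)(3.9939) - (-1.25)(-1.0822)] / 14.38873721 = -6.345125 / 14.38873721 = -0.441
  phi_hat_2 = [gamma(0) gamma(2) - gamma(1)^2] / det = [(3.9939)(-1.0822) - (-1.25)^2] / 14.38873721 = -5.88469858 / 14.38873721 = -0.409
So phi_hat = [-0.4410, -0.4090].
Therefore phi_hat_2 = -0.4090.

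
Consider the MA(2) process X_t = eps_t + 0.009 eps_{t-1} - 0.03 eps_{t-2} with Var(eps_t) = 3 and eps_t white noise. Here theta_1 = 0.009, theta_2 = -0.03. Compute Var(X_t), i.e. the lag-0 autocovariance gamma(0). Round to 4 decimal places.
\gamma(0) = 3.0029

For an MA(q) process X_t = eps_t + sum_i theta_i eps_{t-i} with
Var(eps_t) = sigma^2, the variance is
  gamma(0) = sigma^2 * (1 + sum_i theta_i^2).
  sum_i theta_i^2 = (0.009)^2 + (-0.03)^2 = 0.000081 + 0.0009 = 0.000981.
  gamma(0) = 3 * (1 + 0.000981) = 3 * 1.000981 = 3.002943, which rounds to 3.0029.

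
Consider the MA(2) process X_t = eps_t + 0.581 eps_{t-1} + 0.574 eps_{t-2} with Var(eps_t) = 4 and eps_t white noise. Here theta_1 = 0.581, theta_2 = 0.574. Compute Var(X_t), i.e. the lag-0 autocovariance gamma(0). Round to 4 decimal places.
\gamma(0) = 6.6681

For an MA(q) process X_t = eps_t + sum_i theta_i eps_{t-i} with
Var(eps_t) = sigma^2, the variance is
  gamma(0) = sigma^2 * (1 + sum_i theta_i^2).
  sum_i theta_i^2 = (0.581)^2 + (0.574)^2 = 0.337561 + 0.329476 = 0.667037.
  gamma(0) = 4 * (1 + 0.667037) = 4 * 1.667037 = 6.668148, which rounds to 6.6681.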